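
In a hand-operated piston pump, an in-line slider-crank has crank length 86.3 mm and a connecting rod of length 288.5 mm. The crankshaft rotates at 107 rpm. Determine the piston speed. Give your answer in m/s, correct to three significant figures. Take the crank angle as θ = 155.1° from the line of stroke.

ω = 2π·107/60 = 11.21 rad/s
For an in-line slider-crank, x = r cosθ + √(L² − r² sin²θ), so v = −rω sinθ·[1 + r cosθ/√(L² − r² sin²θ)].
With r = 0.0863 m, L = 0.2885 m, θ = 155.1°: √(L² − r² sin²θ) = 0.2862 m.
v = −0.0863·11.21·0.42104·[1 + 0.0863·-0.90704/0.2862] = -0.29578 m/s.
|v| = 0.29578 m/s.

0.296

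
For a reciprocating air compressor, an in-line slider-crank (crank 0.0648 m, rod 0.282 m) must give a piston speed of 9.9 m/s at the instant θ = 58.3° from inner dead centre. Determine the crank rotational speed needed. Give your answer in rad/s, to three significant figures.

160

For an in-line slider-crank, |v_piston| = rω|sinθ|·[1 + r cosθ/√(L² − r² sin²θ)].
With r = 0.0648 m, L = 0.282 m, θ = 58.3°: the bracketed kinematic factor |dx/dθ| = 0.061921 m.
ω = v/|dx/dθ| = 9.9/0.061921 = 159.88 rad/s.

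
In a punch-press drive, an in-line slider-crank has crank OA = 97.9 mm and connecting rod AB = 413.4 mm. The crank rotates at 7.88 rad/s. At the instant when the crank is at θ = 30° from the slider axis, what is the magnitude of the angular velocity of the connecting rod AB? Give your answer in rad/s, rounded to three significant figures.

ω = 7.88 rad/s
The rod makes angle φ with the slider axis where L sinφ = r sinθ; differentiating, L cosφ·φ̇ = r ω cosθ.
L cosφ = √(L² − r² sin²θ) = 0.41049 m.
|ω_rod| = r ω |cosθ| / √(L² − r² sin²θ) = 0.0979·7.88·0.86603/0.41049 = 1.6276 rad/s.

1.63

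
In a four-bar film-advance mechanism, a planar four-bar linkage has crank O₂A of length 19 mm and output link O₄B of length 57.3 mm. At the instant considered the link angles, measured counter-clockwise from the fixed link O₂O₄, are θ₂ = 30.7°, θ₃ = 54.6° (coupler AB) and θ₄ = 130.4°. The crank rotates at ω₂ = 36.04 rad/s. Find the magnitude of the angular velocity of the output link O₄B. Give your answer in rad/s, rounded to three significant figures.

4.99

ω₂ = 36.04 rad/s
Differentiating the loop-closure r₂e^{iθ₂}+r₃e^{iθ₃}=r₁+r₄e^{iθ₄} gives r₂ω₂e^{iθ₂}+r₃ω₃e^{iθ₃}=r₄ω₄e^{iθ₄}.
Eliminating the other unknown: ω₄ = r₂ω₂ sin(θ₂−θ₃) / [r₄ sin(θ₄−θ₃)].
Numerator sine = -0.40514; denominator sine = +0.96945.
Result = 0.019·36.04·(-0.40514) / (0.0573·(+0.96945)) = -4.9942 rad/s; magnitude 4.9942 rad/s.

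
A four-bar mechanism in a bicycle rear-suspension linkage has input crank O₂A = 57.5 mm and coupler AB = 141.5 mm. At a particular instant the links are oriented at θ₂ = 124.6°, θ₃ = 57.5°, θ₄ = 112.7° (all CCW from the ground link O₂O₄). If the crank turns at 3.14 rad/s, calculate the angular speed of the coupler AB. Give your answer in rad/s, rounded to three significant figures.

ω₂ = 3.14 rad/s
Differentiating the loop-closure r₂e^{iθ₂}+r₃e^{iθ₃}=r₁+r₄e^{iθ₄} gives r₂ω₂e^{iθ₂}+r₃ω₃e^{iθ₃}=r₄ω₄e^{iθ₄}.
Eliminating the other unknown: ω₃ = r₂ω₂ sin(θ₄−θ₂) / [r₃ sin(θ₃−θ₄)].
Numerator sine = -0.20620; denominator sine = -0.82115.
Result = 0.0575·3.14·(-0.20620) / (0.1415·(-0.82115)) = +0.32042 rad/s; magnitude 0.32042 rad/s.

0.320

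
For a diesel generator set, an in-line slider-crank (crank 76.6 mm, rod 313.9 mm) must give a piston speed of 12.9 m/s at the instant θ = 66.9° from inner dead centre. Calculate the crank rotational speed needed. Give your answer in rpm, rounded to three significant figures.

1590

For an in-line slider-crank, |v_piston| = rω|sinθ|·[1 + r cosθ/√(L² − r² sin²θ)].
With r = 0.0766 m, L = 0.3139 m, θ = 66.9°: the bracketed kinematic factor |dx/dθ| = 0.077381 m.
ω = v/|dx/dθ| = 12.9/0.077381 = 166.71 rad/s.
N = 60ω/(2π) = 1591.9 rpm.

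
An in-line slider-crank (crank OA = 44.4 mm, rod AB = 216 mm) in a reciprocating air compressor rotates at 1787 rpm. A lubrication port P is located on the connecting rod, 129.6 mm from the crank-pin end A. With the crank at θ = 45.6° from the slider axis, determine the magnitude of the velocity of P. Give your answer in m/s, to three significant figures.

ω = 187.1 rad/s.  Crank-pin speed |V_A| = rω = 8.3088 m/s, perpendicular to OA.
Rod angle: sinφ = −(r/L) sinθ ⇒ φ = -8.445°; ω_rod = −rω cosθ/√(L²−r²sin²θ) = -27.209 rad/s.
V_P = V_A + ω_rod × AP, with AP = 0.1296 m along the rod.
Components: V_Px = −rω sinθ − a·ω_rod·sinφ = -6.4543 m/s;  V_Py = rω cosθ + a·ω_rod·cosφ = +2.3253 m/s.
|V_P| = √(V_Px² + V_Py²) = 6.8604 m/s.

6.86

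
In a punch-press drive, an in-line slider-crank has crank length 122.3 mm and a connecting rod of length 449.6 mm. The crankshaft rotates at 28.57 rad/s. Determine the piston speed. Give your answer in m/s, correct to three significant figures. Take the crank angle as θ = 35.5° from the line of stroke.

ω = 28.57 rad/s
For an in-line slider-crank, x = r cosθ + √(L² − r² sin²θ), so v = −rω sinθ·[1 + r cosθ/√(L² − r² sin²θ)].
With r = 0.1223 m, L = 0.4496 m, θ = 35.5°: √(L² − r² sin²θ) = 0.44396 m.
v = −0.1223·28.57·0.58070·[1 + 0.1223·0.81412/0.44396] = -2.4841 m/s.
|v| = 2.4841 m/s.

2.48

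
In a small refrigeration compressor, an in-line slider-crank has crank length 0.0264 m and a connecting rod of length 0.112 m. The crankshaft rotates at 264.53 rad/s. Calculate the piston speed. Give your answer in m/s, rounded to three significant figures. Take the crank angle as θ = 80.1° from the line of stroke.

7.17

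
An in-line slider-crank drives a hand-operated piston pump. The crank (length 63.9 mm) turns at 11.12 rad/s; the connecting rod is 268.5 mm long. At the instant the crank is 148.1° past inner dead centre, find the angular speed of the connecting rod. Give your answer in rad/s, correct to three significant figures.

ω = 11.12 rad/s
The rod makes angle φ with the slider axis where L sinφ = r sinθ; differentiating, L cosφ·φ̇ = r ω cosθ.
L cosφ = √(L² − r² sin²θ) = 0.26637 m.
|ω_rod| = r ω |cosθ| / √(L² − r² sin²θ) = 0.0639·11.12·0.84897/0.26637 = 2.2647 rad/s.

2.26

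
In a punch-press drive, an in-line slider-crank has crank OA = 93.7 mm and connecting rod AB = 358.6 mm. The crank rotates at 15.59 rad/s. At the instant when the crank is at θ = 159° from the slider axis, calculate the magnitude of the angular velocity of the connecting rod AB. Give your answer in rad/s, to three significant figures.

ω = 15.59 rad/s
The rod makes angle φ with the slider axis where L sinφ = r sinθ; differentiating, L cosφ·φ̇ = r ω cosθ.
L cosφ = √(L² − r² sin²θ) = 0.35702 m.
|ω_rod| = r ω |cosθ| / √(L² − r² sin²θ) = 0.0937·15.59·0.93358/0.35702 = 3.8198 rad/s.

3.82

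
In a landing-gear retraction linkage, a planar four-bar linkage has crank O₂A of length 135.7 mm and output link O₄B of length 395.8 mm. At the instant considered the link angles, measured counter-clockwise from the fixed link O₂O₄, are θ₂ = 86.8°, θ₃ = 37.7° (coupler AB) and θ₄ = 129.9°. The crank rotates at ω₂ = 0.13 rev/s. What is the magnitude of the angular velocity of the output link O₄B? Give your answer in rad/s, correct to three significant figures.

0.212

ω₂ = 0.8168 rad/s (from 0.13 rev/s).
Differentiating the loop-closure r₂e^{iθ₂}+r₃e^{iθ₃}=r₁+r₄e^{iθ₄} gives r₂ω₂e^{iθ₂}+r₃ω₃e^{iθ₃}=r₄ω₄e^{iθ₄}.
Eliminating the other unknown: ω₄ = r₂ω₂ sin(θ₂−θ₃) / [r₄ sin(θ₄−θ₃)].
Numerator sine = +0.75585; denominator sine = +0.99926.
Result = 0.1357·0.8168·(+0.75585) / (0.3958·(+0.99926)) = +0.21183 rad/s; magnitude 0.21183 rad/s.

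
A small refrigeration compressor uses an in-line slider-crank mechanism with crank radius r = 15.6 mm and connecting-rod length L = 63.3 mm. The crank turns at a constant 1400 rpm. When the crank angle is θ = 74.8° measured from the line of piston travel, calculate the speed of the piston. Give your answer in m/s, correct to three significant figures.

2.35

ω = 2π·1400/60 = 146.6 rad/s
For an in-line slider-crank, x = r cosθ + √(L² − r² sin²θ), so v = −rω sinθ·[1 + r cosθ/√(L² − r² sin²θ)].
With r = 0.0156 m, L = 0.0633 m, θ = 74.8°: √(L² − r² sin²θ) = 0.061484 m.
v = −0.0156·146.6·0.96502·[1 + 0.0156·0.26219/0.061484] = -2.3539 m/s.
|v| = 2.3539 m/s.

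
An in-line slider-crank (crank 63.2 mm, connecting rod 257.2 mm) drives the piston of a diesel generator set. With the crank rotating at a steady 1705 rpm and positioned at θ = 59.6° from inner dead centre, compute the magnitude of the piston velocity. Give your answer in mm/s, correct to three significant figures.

11000

ω = 2π·1705/60 = 178.5 rad/s
For an in-line slider-crank, x = r cosθ + √(L² − r² sin²θ), so v = −rω sinθ·[1 + r cosθ/√(L² − r² sin²θ)].
With r = 0.0632 m, L = 0.2572 m, θ = 59.6°: √(L² − r² sin²θ) = 0.25136 m.
v = −0.0632·178.5·0.86251·[1 + 0.0632·0.50603/0.25136] = -10.971 m/s.
|v| = 10.971 m/s = 10971 mm/s.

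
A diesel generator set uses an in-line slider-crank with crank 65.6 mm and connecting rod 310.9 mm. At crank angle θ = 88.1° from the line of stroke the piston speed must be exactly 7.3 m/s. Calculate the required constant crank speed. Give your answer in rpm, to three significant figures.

For an in-line slider-crank, |v_piston| = rω|sinθ|·[1 + r cosθ/√(L² − r² sin²θ)].
With r = 0.0656 m, L = 0.3109 m, θ = 88.1°: the bracketed kinematic factor |dx/dθ| = 0.066033 m.
ω = v/|dx/dθ| = 7.3/0.066033 = 110.55 rad/s.
N = 60ω/(2π) = 1055.7 rpm.

1060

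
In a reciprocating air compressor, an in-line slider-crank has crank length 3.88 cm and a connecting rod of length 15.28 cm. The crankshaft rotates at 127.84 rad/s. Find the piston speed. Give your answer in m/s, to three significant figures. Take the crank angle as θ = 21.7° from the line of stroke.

ω = 127.8 rad/s
For an in-line slider-crank, x = r cosθ + √(L² − r² sin²θ), so v = −rω sinθ·[1 + r cosθ/√(L² − r² sin²θ)].
With r = 0.0388 m, L = 0.1528 m, θ = 21.7°: √(L² − r² sin²θ) = 0.15213 m.
v = −0.0388·127.8·0.36975·[1 + 0.0388·0.92913/0.15213] = -2.2686 m/s.
|v| = 2.2686 m/s.

2.27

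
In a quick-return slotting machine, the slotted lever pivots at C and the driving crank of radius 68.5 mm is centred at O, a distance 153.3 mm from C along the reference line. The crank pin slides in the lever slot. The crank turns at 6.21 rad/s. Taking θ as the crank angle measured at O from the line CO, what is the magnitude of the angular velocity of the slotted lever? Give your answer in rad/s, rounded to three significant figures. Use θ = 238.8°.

0.268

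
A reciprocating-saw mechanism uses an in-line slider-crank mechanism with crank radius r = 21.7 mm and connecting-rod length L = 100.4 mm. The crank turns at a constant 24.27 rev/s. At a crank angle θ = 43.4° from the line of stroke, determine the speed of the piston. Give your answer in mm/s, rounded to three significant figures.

ω = 2π·24.3 = 152.5 rad/s
For an in-line slider-crank, x = r cosθ + √(L² − r² sin²θ), so v = −rω sinθ·[1 + r cosθ/√(L² − r² sin²θ)].
With r = 0.0217 m, L = 0.1004 m, θ = 43.4°: √(L² − r² sin²θ) = 0.099287 m.
v = −0.0217·152.5·0.68709·[1 + 0.0217·0.72657/0.099287] = -2.6347 m/s.
|v| = 2.6347 m/s = 2634.7 mm/s.

2630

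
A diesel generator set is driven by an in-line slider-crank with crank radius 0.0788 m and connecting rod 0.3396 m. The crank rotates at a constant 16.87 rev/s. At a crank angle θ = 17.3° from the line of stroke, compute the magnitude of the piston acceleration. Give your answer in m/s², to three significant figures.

1020

ω = 2π·16.9 = 106 rad/s
x(θ) = r cosθ + √(L² − r² sin²θ); with ω constant, a = ω²·d²x/dθ².
d²x/dθ² = −r cosθ − r²(cos2θ)/√u − r⁴ sin²2θ/(4u^{3/2}),  u = L² − r² sin²θ = 0.114779 m².
Substituting r = 0.0788 m, L = 0.3396 m, θ = 17.3°: d²x/dθ² = -0.090402 m.
a = ω²·d²x/dθ² = (106)²·(-0.090402) = -1015.7 m/s²;  |a| = 1015.7 m/s².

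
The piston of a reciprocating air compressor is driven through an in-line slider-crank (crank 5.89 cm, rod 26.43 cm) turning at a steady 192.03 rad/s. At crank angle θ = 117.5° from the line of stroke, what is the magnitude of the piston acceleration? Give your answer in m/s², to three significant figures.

1280

ω = 192 rad/s
x(θ) = r cosθ + √(L² − r² sin²θ); with ω constant, a = ω²·d²x/dθ².
d²x/dθ² = −r cosθ − r²(cos2θ)/√u − r⁴ sin²2θ/(4u^{3/2}),  u = L² − r² sin²θ = 0.067125 m².
Substituting r = 0.0589 m, L = 0.2643 m, θ = 117.5°: d²x/dθ² = +0.034761 m.
a = ω²·d²x/dθ² = (192)²·(+0.034761) = +1281.8 m/s²;  |a| = 1281.8 m/s².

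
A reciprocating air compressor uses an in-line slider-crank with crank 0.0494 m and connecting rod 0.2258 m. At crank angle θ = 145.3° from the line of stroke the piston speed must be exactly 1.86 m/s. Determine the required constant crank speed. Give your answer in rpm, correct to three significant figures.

771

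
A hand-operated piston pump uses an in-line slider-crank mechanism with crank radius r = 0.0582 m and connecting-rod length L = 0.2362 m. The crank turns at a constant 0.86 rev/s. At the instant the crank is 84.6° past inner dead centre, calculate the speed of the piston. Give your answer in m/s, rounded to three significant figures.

0.321

ω = 2π·0.86 = 5.404 rad/s
For an in-line slider-crank, x = r cosθ + √(L² − r² sin²θ), so v = −rω sinθ·[1 + r cosθ/√(L² − r² sin²θ)].
With r = 0.0582 m, L = 0.2362 m, θ = 84.6°: √(L² − r² sin²θ) = 0.22898 m.
v = −0.0582·5.404·0.99556·[1 + 0.0582·0.09411/0.22898] = -0.32058 m/s.
|v| = 0.32058 m/s.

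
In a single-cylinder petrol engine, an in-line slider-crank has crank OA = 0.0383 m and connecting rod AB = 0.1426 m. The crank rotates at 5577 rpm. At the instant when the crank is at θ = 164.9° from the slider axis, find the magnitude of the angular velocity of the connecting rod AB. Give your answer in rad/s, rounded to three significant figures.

152

ω = 584 rad/s (converted from 5577 rpm).
The rod makes angle φ with the slider axis where L sinφ = r sinθ; differentiating, L cosφ·φ̇ = r ω cosθ.
L cosφ = √(L² − r² sin²θ) = 0.14225 m.
|ω_rod| = r ω |cosθ| / √(L² − r² sin²θ) = 0.0383·584·0.96547/0.14225 = 151.81 rad/s.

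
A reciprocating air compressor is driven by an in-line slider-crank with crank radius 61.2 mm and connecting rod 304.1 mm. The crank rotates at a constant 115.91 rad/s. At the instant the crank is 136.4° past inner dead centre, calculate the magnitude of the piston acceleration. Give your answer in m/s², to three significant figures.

586

ω = 115.9 rad/s
x(θ) = r cosθ + √(L² − r² sin²θ); with ω constant, a = ω²·d²x/dθ².
d²x/dθ² = −r cosθ − r²(cos2θ)/√u − r⁴ sin²2θ/(4u^{3/2}),  u = L² − r² sin²θ = 0.0906956 m².
Substituting r = 0.0612 m, L = 0.3041 m, θ = 136.4°: d²x/dθ² = +0.043584 m.
a = ω²·d²x/dθ² = (115.9)²·(+0.043584) = +585.55 m/s²;  |a| = 585.55 m/s².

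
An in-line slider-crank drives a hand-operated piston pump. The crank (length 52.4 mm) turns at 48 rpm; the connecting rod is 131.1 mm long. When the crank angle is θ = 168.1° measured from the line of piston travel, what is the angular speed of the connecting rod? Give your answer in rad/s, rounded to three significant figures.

ω = 5.027 rad/s (converted from 48 rpm).
The rod makes angle φ with the slider axis where L sinφ = r sinθ; differentiating, L cosφ·φ̇ = r ω cosθ.
L cosφ = √(L² − r² sin²θ) = 0.13065 m.
|ω_rod| = r ω |cosθ| / √(L² − r² sin²θ) = 0.0524·5.027·0.97851/0.13065 = 1.9726 rad/s.

1.97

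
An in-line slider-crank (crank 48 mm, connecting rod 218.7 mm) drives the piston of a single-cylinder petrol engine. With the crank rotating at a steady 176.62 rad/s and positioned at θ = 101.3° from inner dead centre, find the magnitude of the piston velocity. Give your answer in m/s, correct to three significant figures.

7.95

ω = 176.6 rad/s
For an in-line slider-crank, x = r cosθ + √(L² − r² sin²θ), so v = −rω sinθ·[1 + r cosθ/√(L² − r² sin²θ)].
With r = 0.048 m, L = 0.2187 m, θ = 101.3°: √(L² − r² sin²θ) = 0.21357 m.
v = −0.048·176.6·0.98061·[1 + 0.048·-0.19595/0.21357] = -7.9473 m/s.
|v| = 7.9473 m/s.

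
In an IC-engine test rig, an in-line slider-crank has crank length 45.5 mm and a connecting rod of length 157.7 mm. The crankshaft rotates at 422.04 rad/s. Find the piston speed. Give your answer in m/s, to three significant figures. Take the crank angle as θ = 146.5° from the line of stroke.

8.02

ω = 422 rad/s
For an in-line slider-crank, x = r cosθ + √(L² − r² sin²θ), so v = −rω sinθ·[1 + r cosθ/√(L² − r² sin²θ)].
With r = 0.0455 m, L = 0.1577 m, θ = 146.5°: √(L² − r² sin²θ) = 0.15569 m.
v = −0.0455·422·0.55194·[1 + 0.0455·-0.83389/0.15569] = -8.0158 m/s.
|v| = 8.0158 m/s.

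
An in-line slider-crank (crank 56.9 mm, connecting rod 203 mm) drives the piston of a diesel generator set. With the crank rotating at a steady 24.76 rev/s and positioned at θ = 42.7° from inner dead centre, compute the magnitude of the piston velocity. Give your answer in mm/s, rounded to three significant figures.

7260

ω = 2π·24.8 = 155.6 rad/s
For an in-line slider-crank, x = r cosθ + √(L² − r² sin²θ), so v = −rω sinθ·[1 + r cosθ/√(L² − r² sin²θ)].
With r = 0.0569 m, L = 0.203 m, θ = 42.7°: √(L² − r² sin²θ) = 0.1993 m.
v = −0.0569·155.6·0.67816·[1 + 0.0569·0.73491/0.1993] = -7.2626 m/s.
|v| = 7.2626 m/s = 7262.6 mm/s.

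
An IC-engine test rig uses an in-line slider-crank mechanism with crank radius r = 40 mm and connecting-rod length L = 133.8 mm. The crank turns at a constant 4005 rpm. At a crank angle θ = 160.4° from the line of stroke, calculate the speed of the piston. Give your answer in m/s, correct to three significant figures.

4.03

ω = 2π·4005/60 = 419.4 rad/s
For an in-line slider-crank, x = r cosθ + √(L² − r² sin²θ), so v = −rω sinθ·[1 + r cosθ/√(L² − r² sin²θ)].
With r = 0.04 m, L = 0.1338 m, θ = 160.4°: √(L² − r² sin²θ) = 0.13313 m.
v = −0.04·419.4·0.33545·[1 + 0.04·-0.94206/0.13313] = -4.0346 m/s.
|v| = 4.0346 m/s.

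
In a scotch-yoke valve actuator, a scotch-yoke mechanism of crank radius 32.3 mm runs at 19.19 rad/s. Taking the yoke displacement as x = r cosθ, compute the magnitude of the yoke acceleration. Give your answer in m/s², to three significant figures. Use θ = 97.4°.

ω = 19.19 rad/s
x = r cosθ ⇒ ẍ = −rω² cosθ (ω constant).
|a| = rω²|cosθ| = 0.0323·(19.19)²·|cos 97.4°| = 1.532 m/s².

1.53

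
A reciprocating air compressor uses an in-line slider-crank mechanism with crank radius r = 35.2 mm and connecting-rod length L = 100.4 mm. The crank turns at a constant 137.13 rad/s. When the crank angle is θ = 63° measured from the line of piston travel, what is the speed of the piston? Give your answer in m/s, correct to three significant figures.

5.02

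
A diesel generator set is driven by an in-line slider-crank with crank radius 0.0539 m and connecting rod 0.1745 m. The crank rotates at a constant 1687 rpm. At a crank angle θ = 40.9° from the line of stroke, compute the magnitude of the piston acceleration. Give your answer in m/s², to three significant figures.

1360

ω = 2π·1687/60 = 176.7 rad/s
x(θ) = r cosθ + √(L² − r² sin²θ); with ω constant, a = ω²·d²x/dθ².
d²x/dθ² = −r cosθ − r²(cos2θ)/√u − r⁴ sin²2θ/(4u^{3/2}),  u = L² − r² sin²θ = 0.0292048 m².
Substituting r = 0.0539 m, L = 0.1745 m, θ = 40.9°: d²x/dθ² = -0.043579 m.
a = ω²·d²x/dθ² = (176.7)²·(-0.043579) = -1360.1 m/s²;  |a| = 1360.1 m/s².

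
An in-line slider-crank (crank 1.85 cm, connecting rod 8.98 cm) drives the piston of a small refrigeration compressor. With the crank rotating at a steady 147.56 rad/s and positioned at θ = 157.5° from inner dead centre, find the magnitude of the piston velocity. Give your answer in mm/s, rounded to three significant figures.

845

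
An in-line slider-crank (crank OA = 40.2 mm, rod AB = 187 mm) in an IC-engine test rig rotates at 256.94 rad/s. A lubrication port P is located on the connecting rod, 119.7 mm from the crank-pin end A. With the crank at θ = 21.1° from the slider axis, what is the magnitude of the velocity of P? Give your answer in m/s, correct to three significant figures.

ω = 256.9 rad/s.  Crank-pin speed |V_A| = rω = 10.329 m/s, perpendicular to OA.
Rod angle: sinφ = −(r/L) sinθ ⇒ φ = -4.439°; ω_rod = −rω cosθ/√(L²−r²sin²θ) = -51.687 rad/s.
V_P = V_A + ω_rod × AP, with AP = 0.1197 m along the rod.
Components: V_Px = −rω sinθ − a·ω_rod·sinφ = -4.1972 m/s;  V_Py = rω cosθ + a·ω_rod·cosφ = +3.4681 m/s.
|V_P| = √(V_Px² + V_Py²) = 5.4447 m/s.

5.44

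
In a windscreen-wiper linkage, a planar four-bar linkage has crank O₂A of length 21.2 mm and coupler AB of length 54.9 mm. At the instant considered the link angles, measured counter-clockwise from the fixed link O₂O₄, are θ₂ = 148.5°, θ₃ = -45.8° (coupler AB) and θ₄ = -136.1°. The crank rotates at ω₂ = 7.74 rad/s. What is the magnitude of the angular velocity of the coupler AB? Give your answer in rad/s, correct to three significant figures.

2.89

ω₂ = 7.74 rad/s
Differentiating the loop-closure r₂e^{iθ₂}+r₃e^{iθ₃}=r₁+r₄e^{iθ₄} gives r₂ω₂e^{iθ₂}+r₃ω₃e^{iθ₃}=r₄ω₄e^{iθ₄}.
Eliminating the other unknown: ω₃ = r₂ω₂ sin(θ₄−θ₂) / [r₃ sin(θ₃−θ₄)].
Numerator sine = +0.96771; denominator sine = +0.99999.
Result = 0.0212·7.74·(+0.96771) / (0.0549·(+0.99999)) = +2.8924 rad/s; magnitude 2.8924 rad/s.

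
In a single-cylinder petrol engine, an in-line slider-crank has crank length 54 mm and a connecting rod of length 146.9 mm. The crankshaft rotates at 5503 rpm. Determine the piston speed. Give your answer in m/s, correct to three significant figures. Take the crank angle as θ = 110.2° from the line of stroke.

25.3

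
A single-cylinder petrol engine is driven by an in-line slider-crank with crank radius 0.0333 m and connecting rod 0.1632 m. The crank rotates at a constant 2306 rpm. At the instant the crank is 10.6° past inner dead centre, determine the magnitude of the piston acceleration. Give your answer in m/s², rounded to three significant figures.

2280

ω = 2π·2306/60 = 241.5 rad/s
x(θ) = r cosθ + √(L² − r² sin²θ); with ω constant, a = ω²·d²x/dθ².
d²x/dθ² = −r cosθ − r²(cos2θ)/√u − r⁴ sin²2θ/(4u^{3/2}),  u = L² − r² sin²θ = 0.0265967 m².
Substituting r = 0.0333 m, L = 0.1632 m, θ = 10.6°: d²x/dθ² = -0.03908 m.
a = ω²·d²x/dθ² = (241.5)²·(-0.03908) = -2278.9 m/s²;  |a| = 2278.9 m/s².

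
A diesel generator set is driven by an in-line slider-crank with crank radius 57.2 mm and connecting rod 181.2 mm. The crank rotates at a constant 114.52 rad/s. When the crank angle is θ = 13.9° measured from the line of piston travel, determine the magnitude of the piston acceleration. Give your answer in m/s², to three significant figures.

940

ω = 114.5 rad/s
x(θ) = r cosθ + √(L² − r² sin²θ); with ω constant, a = ω²·d²x/dθ².
d²x/dθ² = −r cosθ − r²(cos2θ)/√u − r⁴ sin²2θ/(4u^{3/2}),  u = L² − r² sin²θ = 0.0326446 m².
Substituting r = 0.0572 m, L = 0.1812 m, θ = 13.9°: d²x/dθ² = -0.071642 m.
a = ω²·d²x/dθ² = (114.5)²·(-0.071642) = -939.58 m/s²;  |a| = 939.58 m/s².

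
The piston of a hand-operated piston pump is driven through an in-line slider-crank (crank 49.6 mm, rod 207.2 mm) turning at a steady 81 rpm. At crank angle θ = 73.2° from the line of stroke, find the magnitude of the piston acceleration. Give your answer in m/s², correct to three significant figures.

0.305

ω = 2π·81/60 = 8.482 rad/s
x(θ) = r cosθ + √(L² − r² sin²θ); with ω constant, a = ω²·d²x/dθ².
d²x/dθ² = −r cosθ − r²(cos2θ)/√u − r⁴ sin²2θ/(4u^{3/2}),  u = L² − r² sin²θ = 0.0406772 m².
Substituting r = 0.0496 m, L = 0.2072 m, θ = 73.2°: d²x/dθ² = -0.0042325 m.
a = ω²·d²x/dθ² = (8.482)²·(-0.0042325) = -0.30453 m/s²;  |a| = 0.30453 m/s².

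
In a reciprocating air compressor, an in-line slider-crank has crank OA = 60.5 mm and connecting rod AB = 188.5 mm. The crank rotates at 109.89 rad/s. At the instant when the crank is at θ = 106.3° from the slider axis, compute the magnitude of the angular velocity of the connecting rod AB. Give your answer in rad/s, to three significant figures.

ω = 109.9 rad/s
The rod makes angle φ with the slider axis where L sinφ = r sinθ; differentiating, L cosφ·φ̇ = r ω cosθ.
L cosφ = √(L² − r² sin²θ) = 0.17933 m.
|ω_rod| = r ω |cosθ| / √(L² − r² sin²θ) = 0.0605·109.9·0.28067/0.17933 = 10.405 rad/s.

10.4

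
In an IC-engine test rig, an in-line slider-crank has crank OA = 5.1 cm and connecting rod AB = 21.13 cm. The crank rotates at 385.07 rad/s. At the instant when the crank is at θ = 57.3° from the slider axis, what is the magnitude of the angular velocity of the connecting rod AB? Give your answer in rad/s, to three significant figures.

51.3

ω = 385.1 rad/s
The rod makes angle φ with the slider axis where L sinφ = r sinθ; differentiating, L cosφ·φ̇ = r ω cosθ.
L cosφ = √(L² − r² sin²θ) = 0.2069 m.
|ω_rod| = r ω |cosθ| / √(L² − r² sin²θ) = 0.051·385.1·0.54024/0.2069 = 51.28 rad/s.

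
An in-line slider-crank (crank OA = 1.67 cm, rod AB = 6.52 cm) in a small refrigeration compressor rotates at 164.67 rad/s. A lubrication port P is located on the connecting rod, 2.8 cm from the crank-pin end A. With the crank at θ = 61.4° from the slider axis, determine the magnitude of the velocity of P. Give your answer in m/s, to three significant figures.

ω = 164.7 rad/s.  Crank-pin speed |V_A| = rω = 2.75 m/s, perpendicular to OA.
Rod angle: sinφ = −(r/L) sinθ ⇒ φ = -12.996°; ω_rod = −rω cosθ/√(L²−r²sin²θ) = -20.721 rad/s.
V_P = V_A + ω_rod × AP, with AP = 0.028 m along the rod.
Components: V_Px = −rω sinθ − a·ω_rod·sinφ = -2.5449 m/s;  V_Py = rω cosθ + a·ω_rod·cosφ = +0.75107 m/s.
|V_P| = √(V_Px² + V_Py²) = 2.6534 m/s.

2.65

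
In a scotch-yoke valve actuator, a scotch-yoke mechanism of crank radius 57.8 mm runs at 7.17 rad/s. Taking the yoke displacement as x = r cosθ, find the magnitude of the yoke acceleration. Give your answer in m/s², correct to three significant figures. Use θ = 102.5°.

0.643

ω = 7.17 rad/s
x = r cosθ ⇒ ẍ = −rω² cosθ (ω constant).
|a| = rω²|cosθ| = 0.0578·(7.17)²·|cos 102.5°| = 0.64314 m/s².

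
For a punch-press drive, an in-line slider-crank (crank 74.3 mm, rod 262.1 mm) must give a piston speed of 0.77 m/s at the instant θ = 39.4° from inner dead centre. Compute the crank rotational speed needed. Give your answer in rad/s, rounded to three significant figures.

13.4

For an in-line slider-crank, |v_piston| = rω|sinθ|·[1 + r cosθ/√(L² − r² sin²θ)].
With r = 0.0743 m, L = 0.2621 m, θ = 39.4°: the bracketed kinematic factor |dx/dθ| = 0.057663 m.
ω = v/|dx/dθ| = 0.77/0.057663 = 13.354 rad/s.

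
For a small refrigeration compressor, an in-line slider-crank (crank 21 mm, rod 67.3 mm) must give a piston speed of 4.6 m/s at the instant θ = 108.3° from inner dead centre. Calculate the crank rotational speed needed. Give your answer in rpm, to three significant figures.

For an in-line slider-crank, |v_piston| = rω|sinθ|·[1 + r cosθ/√(L² − r² sin²θ)].
With r = 0.021 m, L = 0.0673 m, θ = 108.3°: the bracketed kinematic factor |dx/dθ| = 0.017893 m.
ω = v/|dx/dθ| = 4.6/0.017893 = 257.09 rad/s.
N = 60ω/(2π) = 2455 rpm.

2460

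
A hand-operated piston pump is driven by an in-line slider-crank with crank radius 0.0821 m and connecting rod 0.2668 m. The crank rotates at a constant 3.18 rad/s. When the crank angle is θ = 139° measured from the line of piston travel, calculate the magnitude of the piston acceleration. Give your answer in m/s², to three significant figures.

0.584

ω = 3.18 rad/s
x(θ) = r cosθ + √(L² − r² sin²θ); with ω constant, a = ω²·d²x/dθ².
d²x/dθ² = −r cosθ − r²(cos2θ)/√u − r⁴ sin²2θ/(4u^{3/2}),  u = L² − r² sin²θ = 0.0682811 m².
Substituting r = 0.0821 m, L = 0.2668 m, θ = 139°: d²x/dθ² = +0.057747 m.
a = ω²·d²x/dθ² = (3.18)²·(+0.057747) = +0.58396 m/s²;  |a| = 0.58396 m/s².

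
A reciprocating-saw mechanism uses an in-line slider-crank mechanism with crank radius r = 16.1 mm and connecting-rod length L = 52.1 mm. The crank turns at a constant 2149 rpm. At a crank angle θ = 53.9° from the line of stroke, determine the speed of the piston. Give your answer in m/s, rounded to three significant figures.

ω = 2π·2149/60 = 225 rad/s
For an in-line slider-crank, x = r cosθ + √(L² − r² sin²θ), so v = −rω sinθ·[1 + r cosθ/√(L² − r² sin²θ)].
With r = 0.0161 m, L = 0.0521 m, θ = 53.9°: √(L² − r² sin²θ) = 0.05045 m.
v = −0.0161·225·0.80799·[1 + 0.0161·0.58920/0.05045] = -3.478 m/s.
|v| = 3.478 m/s.

3.48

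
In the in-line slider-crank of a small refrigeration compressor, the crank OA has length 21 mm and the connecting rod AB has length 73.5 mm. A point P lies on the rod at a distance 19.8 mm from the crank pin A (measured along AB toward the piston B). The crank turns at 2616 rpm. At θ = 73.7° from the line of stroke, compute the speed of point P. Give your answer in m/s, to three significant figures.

5.77

ω = 273.9 rad/s.  Crank-pin speed |V_A| = rω = 5.7529 m/s, perpendicular to OA.
Rod angle: sinφ = −(r/L) sinθ ⇒ φ = -15.916°; ω_rod = −rω cosθ/√(L²−r²sin²θ) = -22.844 rad/s.
V_P = V_A + ω_rod × AP, with AP = 0.0198 m along the rod.
Components: V_Px = −rω sinθ − a·ω_rod·sinφ = -5.6457 m/s;  V_Py = rω cosθ + a·ω_rod·cosφ = +1.1797 m/s.
|V_P| = √(V_Px² + V_Py²) = 5.7676 m/s.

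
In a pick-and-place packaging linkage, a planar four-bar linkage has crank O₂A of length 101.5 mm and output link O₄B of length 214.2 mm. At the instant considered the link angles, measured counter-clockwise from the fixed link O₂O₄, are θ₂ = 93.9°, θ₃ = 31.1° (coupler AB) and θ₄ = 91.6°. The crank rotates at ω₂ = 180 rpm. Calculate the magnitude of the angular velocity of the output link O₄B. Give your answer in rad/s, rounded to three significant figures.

9.13

ω₂ = 18.85 rad/s (from 180 rpm).
Differentiating the loop-closure r₂e^{iθ₂}+r₃e^{iθ₃}=r₁+r₄e^{iθ₄} gives r₂ω₂e^{iθ₂}+r₃ω₃e^{iθ₃}=r₄ω₄e^{iθ₄}.
Eliminating the other unknown: ω₄ = r₂ω₂ sin(θ₂−θ₃) / [r₄ sin(θ₄−θ₃)].
Numerator sine = +0.88942; denominator sine = +0.87036.
Result = 0.1015·18.85·(+0.88942) / (0.2142·(+0.87036)) = +9.1276 rad/s; magnitude 9.1276 rad/s.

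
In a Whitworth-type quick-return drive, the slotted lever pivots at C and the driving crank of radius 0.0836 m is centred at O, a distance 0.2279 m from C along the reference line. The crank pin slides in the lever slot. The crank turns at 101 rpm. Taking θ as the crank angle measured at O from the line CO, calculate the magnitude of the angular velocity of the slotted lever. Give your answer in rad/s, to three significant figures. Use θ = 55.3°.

ω = 10.58 rad/s (from 101 rpm).
Crank pin A relative to C: A = (d + r cosθ, r sinθ); lever angle φ = atan2(r sinθ, d + r cosθ).
Differentiating tanφ: φ̇ = rω(d cosθ + r)/(d² + r² + 2dr cosθ).
d² + r² + 2dr cosθ = |CA|² = 0.0806197 m²;  d cosθ + r = +0.21334 m.
|ω_lever| = |0.0836·10.58·+0.21334| / 0.0806197 = 2.3398 rad/s.

2.34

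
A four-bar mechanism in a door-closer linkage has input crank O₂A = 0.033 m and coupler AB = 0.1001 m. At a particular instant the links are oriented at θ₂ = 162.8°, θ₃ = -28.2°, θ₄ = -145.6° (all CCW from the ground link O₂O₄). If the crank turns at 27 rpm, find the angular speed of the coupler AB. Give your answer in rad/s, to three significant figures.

ω₂ = 2.827 rad/s (from 27 rpm).
Differentiating the loop-closure r₂e^{iθ₂}+r₃e^{iθ₃}=r₁+r₄e^{iθ₄} gives r₂ω₂e^{iθ₂}+r₃ω₃e^{iθ₃}=r₄ω₄e^{iθ₄}.
Eliminating the other unknown: ω₃ = r₂ω₂ sin(θ₄−θ₂) / [r₃ sin(θ₃−θ₄)].
Numerator sine = +0.78369; denominator sine = +0.88782.
Result = 0.033·2.827·(+0.78369) / (0.1001·(+0.88782)) = +0.8228 rad/s; magnitude 0.8228 rad/s.

0.823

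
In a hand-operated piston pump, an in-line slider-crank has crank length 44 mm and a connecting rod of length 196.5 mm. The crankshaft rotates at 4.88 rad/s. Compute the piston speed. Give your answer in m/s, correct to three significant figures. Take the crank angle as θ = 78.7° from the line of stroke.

0.220

ω = 4.88 rad/s
For an in-line slider-crank, x = r cosθ + √(L² − r² sin²θ), so v = −rω sinθ·[1 + r cosθ/√(L² − r² sin²θ)].
With r = 0.044 m, L = 0.1965 m, θ = 78.7°: √(L² − r² sin²θ) = 0.1917 m.
v = −0.044·4.88·0.98061·[1 + 0.044·0.19595/0.1917] = -0.22003 m/s.
|v| = 0.22003 m/s.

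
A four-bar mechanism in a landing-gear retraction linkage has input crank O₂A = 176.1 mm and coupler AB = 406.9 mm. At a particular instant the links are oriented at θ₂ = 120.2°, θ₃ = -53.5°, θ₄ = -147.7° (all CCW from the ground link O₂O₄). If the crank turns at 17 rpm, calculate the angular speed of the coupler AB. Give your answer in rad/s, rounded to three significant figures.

0.772

ω₂ = 1.78 rad/s (from 17 rpm).
Differentiating the loop-closure r₂e^{iθ₂}+r₃e^{iθ₃}=r₁+r₄e^{iθ₄} gives r₂ω₂e^{iθ₂}+r₃ω₃e^{iθ₃}=r₄ω₄e^{iθ₄}.
Eliminating the other unknown: ω₃ = r₂ω₂ sin(θ₄−θ₂) / [r₃ sin(θ₃−θ₄)].
Numerator sine = +0.99933; denominator sine = +0.99731.
Result = 0.1761·1.78·(+0.99933) / (0.4069·(+0.99731)) = +0.77201 rad/s; magnitude 0.77201 rad/s.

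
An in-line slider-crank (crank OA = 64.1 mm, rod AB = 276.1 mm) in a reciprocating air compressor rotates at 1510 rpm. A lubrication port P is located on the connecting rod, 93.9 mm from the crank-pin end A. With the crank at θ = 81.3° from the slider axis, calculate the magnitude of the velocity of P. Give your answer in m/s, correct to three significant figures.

10.2

ω = 158.1 rad/s.  Crank-pin speed |V_A| = rω = 10.136 m/s, perpendicular to OA.
Rod angle: sinφ = −(r/L) sinθ ⇒ φ = -13.267°; ω_rod = −rω cosθ/√(L²−r²sin²θ) = -5.7052 rad/s.
V_P = V_A + ω_rod × AP, with AP = 0.0939 m along the rod.
Components: V_Px = −rω sinθ − a·ω_rod·sinφ = -10.142 m/s;  V_Py = rω cosθ + a·ω_rod·cosφ = +1.0117 m/s.
|V_P| = √(V_Px² + V_Py²) = 10.193 m/s.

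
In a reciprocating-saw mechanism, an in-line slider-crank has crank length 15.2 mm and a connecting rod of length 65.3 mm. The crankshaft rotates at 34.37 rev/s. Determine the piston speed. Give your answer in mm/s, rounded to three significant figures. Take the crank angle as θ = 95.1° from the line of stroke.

ω = 2π·34.4 = 216 rad/s
For an in-line slider-crank, x = r cosθ + √(L² − r² sin²θ), so v = −rω sinθ·[1 + r cosθ/√(L² − r² sin²θ)].
With r = 0.0152 m, L = 0.0653 m, θ = 95.1°: √(L² − r² sin²θ) = 0.063521 m.
v = −0.0152·216·0.99604·[1 + 0.0152·-0.08889/0.063521] = -3.1999 m/s.
|v| = 3.1999 m/s = 3199.9 mm/s.

3200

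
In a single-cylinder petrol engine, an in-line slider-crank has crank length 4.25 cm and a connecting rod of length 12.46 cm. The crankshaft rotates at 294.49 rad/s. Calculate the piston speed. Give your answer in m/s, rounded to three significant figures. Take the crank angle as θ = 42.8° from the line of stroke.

ω = 294.5 rad/s
For an in-line slider-crank, x = r cosθ + √(L² − r² sin²θ), so v = −rω sinθ·[1 + r cosθ/√(L² − r² sin²θ)].
With r = 0.0425 m, L = 0.1246 m, θ = 42.8°: √(L² − r² sin²θ) = 0.12121 m.
v = −0.0425·294.5·0.67944·[1 + 0.0425·0.73373/0.12121] = -10.692 m/s.
|v| = 10.692 m/s.

10.7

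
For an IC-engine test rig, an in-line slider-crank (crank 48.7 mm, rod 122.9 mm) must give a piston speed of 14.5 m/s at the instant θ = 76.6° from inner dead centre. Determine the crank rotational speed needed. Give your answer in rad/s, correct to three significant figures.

For an in-line slider-crank, |v_piston| = rω|sinθ|·[1 + r cosθ/√(L² − r² sin²θ)].
With r = 0.0487 m, L = 0.1229 m, θ = 76.6°: the bracketed kinematic factor |dx/dθ| = 0.052089 m.
ω = v/|dx/dθ| = 14.5/0.052089 = 278.37 rad/s.

278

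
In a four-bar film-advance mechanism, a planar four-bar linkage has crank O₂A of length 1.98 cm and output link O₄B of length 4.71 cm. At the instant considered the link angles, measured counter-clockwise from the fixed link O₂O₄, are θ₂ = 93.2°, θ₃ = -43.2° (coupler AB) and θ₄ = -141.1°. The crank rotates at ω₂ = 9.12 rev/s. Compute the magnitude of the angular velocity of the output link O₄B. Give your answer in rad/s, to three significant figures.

ω₂ = 57.3 rad/s (from 9.12 rev/s).
Differentiating the loop-closure r₂e^{iθ₂}+r₃e^{iθ₃}=r₁+r₄e^{iθ₄} gives r₂ω₂e^{iθ₂}+r₃ω₃e^{iθ₃}=r₄ω₄e^{iθ₄}.
Eliminating the other unknown: ω₄ = r₂ω₂ sin(θ₂−θ₃) / [r₄ sin(θ₄−θ₃)].
Numerator sine = +0.68962; denominator sine = -0.99051.
Result = 0.0198·57.3·(+0.68962) / (0.0471·(-0.99051)) = -16.771 rad/s; magnitude 16.771 rad/s.

16.8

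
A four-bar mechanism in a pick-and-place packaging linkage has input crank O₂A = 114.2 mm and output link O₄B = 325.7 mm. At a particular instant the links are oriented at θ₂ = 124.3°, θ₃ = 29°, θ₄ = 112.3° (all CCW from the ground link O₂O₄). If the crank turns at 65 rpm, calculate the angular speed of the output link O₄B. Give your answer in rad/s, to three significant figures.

ω₂ = 6.807 rad/s (from 65 rpm).
Differentiating the loop-closure r₂e^{iθ₂}+r₃e^{iθ₃}=r₁+r₄e^{iθ₄} gives r₂ω₂e^{iθ₂}+r₃ω₃e^{iθ₃}=r₄ω₄e^{iθ₄}.
Eliminating the other unknown: ω₄ = r₂ω₂ sin(θ₂−θ₃) / [r₄ sin(θ₄−θ₃)].
Numerator sine = +0.99572; denominator sine = +0.99317.
Result = 0.1142·6.807·(+0.99572) / (0.3257·(+0.99317)) = +2.3928 rad/s; magnitude 2.3928 rad/s.

2.39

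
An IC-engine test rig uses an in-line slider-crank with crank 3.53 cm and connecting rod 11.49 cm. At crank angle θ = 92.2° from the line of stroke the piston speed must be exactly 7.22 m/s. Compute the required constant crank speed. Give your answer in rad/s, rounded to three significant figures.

For an in-line slider-crank, |v_piston| = rω|sinθ|·[1 + r cosθ/√(L² − r² sin²θ)].
With r = 0.0353 m, L = 0.1149 m, θ = 92.2°: the bracketed kinematic factor |dx/dθ| = 0.034837 m.
ω = v/|dx/dθ| = 7.22/0.034837 = 207.25 rad/s.

207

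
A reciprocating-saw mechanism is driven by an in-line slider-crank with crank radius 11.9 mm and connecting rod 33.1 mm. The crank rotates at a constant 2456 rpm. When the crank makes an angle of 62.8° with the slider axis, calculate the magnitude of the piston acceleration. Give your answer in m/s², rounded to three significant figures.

193

ω = 2π·2456/60 = 257.2 rad/s
x(θ) = r cosθ + √(L² − r² sin²θ); with ω constant, a = ω²·d²x/dθ².
d²x/dθ² = −r cosθ − r²(cos2θ)/√u − r⁴ sin²2θ/(4u^{3/2}),  u = L² − r² sin²θ = 0.000983588 m².
Substituting r = 0.0119 m, L = 0.0331 m, θ = 62.8°: d²x/dθ² = -0.0029184 m.
a = ω²·d²x/dθ² = (257.2)²·(-0.0029184) = -193.05 m/s²;  |a| = 193.05 m/s².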